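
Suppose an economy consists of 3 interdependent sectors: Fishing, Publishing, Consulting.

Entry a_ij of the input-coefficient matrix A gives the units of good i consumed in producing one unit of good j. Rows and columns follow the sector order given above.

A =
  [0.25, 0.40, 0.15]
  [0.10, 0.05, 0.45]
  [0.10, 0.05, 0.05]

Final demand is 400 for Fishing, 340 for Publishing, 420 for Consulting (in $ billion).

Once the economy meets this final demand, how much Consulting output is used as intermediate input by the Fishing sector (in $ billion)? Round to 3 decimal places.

z_CF = 105.127

I − A =
  [   0.75    -0.40    -0.15]
  [  -0.10     0.95    -0.45]
  [  -0.10    -0.05     0.95]
Cofactors of I−A, C_ij = (−1)^(i+j)·(minor ij) (rows/columns in the sector order above):
  C_11 = (0.95)(0.95) − (-0.45)(-0.05) = 0.8800
  C_12 = −[(-0.10)(0.95) − (-0.45)(-0.10)] = 0.1400
  C_13 = (-0.10)(-0.05) − (0.95)(-0.10) = 0.1000
  C_21 = −[(-0.40)(0.95) − (-0.15)(-0.05)] = 0.3875
  C_22 = (0.75)(0.95) − (-0.15)(-0.10) = 0.6975
  C_23 = −[(0.75)(-0.05) − (-0.40)(-0.10)] = 0.0775
  C_31 = (-0.40)(-0.45) − (-0.15)(0.95) = 0.3225
  C_32 = −[(0.75)(-0.45) − (-0.15)(-0.10)] = 0.3525
  C_33 = (0.75)(0.95) − (-0.40)(-0.10) = 0.6725
det(I−A) = Σ_j (I−A)_1j·C_1j = (0.75)(0.8800) + (-0.40)(0.1400) + (-0.15)(0.1000) = 0.5890
adj(I−A) = Cᵀ =
  [ 0.8800   0.3875   0.3225]
  [ 0.1400   0.6975   0.3525]
  [ 0.1000   0.0775   0.6725]
(I − A)⁻¹ = adj(I−A) / det(I−A) ≈
  [   1.4941     0.6579     0.5475]
  [   0.2377     1.1842     0.5985]
  [   0.1698     0.1316     1.1418]
First solve x = (I − A)⁻¹ d = adj(I−A)·d / det(I−A); in particular x_F = (0.8800·400 + 0.3875·340 + 0.3225·420) / 0.5890 = 619.20 / 0.5890 ≈ 1051.27334.
Intermediate flow from C to F: z_CF = a_CF · x_F = 0.10 × 619.20 / 0.5890 = 61.92 / 0.5890 ≈ 105.127.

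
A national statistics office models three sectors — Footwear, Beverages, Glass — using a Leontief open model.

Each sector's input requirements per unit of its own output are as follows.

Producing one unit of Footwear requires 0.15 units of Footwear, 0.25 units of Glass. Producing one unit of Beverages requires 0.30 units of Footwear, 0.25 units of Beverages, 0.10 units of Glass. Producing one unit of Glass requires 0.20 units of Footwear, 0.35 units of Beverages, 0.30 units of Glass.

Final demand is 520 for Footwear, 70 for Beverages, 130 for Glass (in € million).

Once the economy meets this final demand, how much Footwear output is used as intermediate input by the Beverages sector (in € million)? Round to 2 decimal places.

z_FB = 104.03

I − A =
  [   0.85    -0.30    -0.20]
  [   0.00     0.75    -0.35]
  [  -0.25    -0.10     0.70]
Cofactors of I−A, C_ij = (−1)^(i+j)·(minor ij) (rows/columns in the sector order above):
  C_11 = (0.75)(0.70) − (-0.35)(-0.10) = 0.4900
  C_12 = −[(0.00)(0.70) − (-0.35)(-0.25)] = 0.0875
  C_13 = (0.00)(-0.10) − (0.75)(-0.25) = 0.1875
  C_21 = −[(-0.30)(0.70) − (-0.20)(-0.10)] = 0.2300
  C_22 = (0.85)(0.70) − (-0.20)(-0.25) = 0.5450
  C_23 = −[(0.85)(-0.10) − (-0.30)(-0.25)] = 0.1600
  C_31 = (-0.30)(-0.35) − (-0.20)(0.75) = 0.2550
  C_32 = −[(0.85)(-0.35) − (-0.20)(0.00)] = 0.2975
  C_33 = (0.85)(0.75) − (-0.30)(0.00) = 0.6375
det(I−A) = Σ_j (I−A)_1j·C_1j = (0.85)(0.4900) + (-0.30)(0.0875) + (-0.20)(0.1875) = 0.35275
adj(I−A) = Cᵀ =
  [ 0.4900   0.2300   0.2550]
  [ 0.0875   0.5450   0.2975]
  [ 0.1875   0.1600   0.6375]
(I − A)⁻¹ = adj(I−A) / det(I−A) ≈
  [   1.3891     0.6520     0.7229]
  [   0.2481     1.5450     0.8434]
  [   0.5315     0.4536     1.8072]
First solve x = (I − A)⁻¹ d = adj(I−A)·d / det(I−A); in particular x_B = (0.0875·520 + 0.5450·70 + 0.2975·130) / 0.35275 = 122.325 / 0.35275 ≈ 346.7753.
Intermediate flow from F to B: z_FB = a_FB · x_B = 0.30 × 122.325 / 0.35275 = 36.6975 / 0.35275 ≈ 104.03.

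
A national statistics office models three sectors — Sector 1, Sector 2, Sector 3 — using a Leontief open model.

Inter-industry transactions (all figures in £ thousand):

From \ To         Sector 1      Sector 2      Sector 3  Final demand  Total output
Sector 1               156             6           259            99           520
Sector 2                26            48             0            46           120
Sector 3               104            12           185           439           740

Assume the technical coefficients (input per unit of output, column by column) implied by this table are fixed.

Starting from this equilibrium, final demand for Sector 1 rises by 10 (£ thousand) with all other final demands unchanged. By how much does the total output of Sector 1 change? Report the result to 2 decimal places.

Technical coefficients a_ij = z_ij / X_j:
  a_11 = 156/520 = 0.30, a_21 = 26/520 = 0.05, a_31 = 104/520 = 0.20
  a_12 = 6/120 = 0.05, a_22 = 48/120 = 0.40, a_32 = 12/120 = 0.10
  a_13 = 259/740 = 0.35, a_23 = 0/740 = 0.00, a_33 = 185/740 = 0.25
I − A =
  [   0.70    -0.05    -0.35]
  [  -0.05     0.60     0.00]
  [  -0.20    -0.10     0.75]
Cofactors of I−A, C_ij = (−1)^(i+j)·(minor ij) (rows/columns in the sector order above):
  C_11 = (0.60)(0.75) − (0.00)(-0.10) = 0.4500
  C_12 = −[(-0.05)(0.75) − (0.00)(-0.20)] = 0.0375
  C_13 = (-0.05)(-0.10) − (0.60)(-0.20) = 0.1250
  C_21 = −[(-0.05)(0.75) − (-0.35)(-0.10)] = 0.0725
  C_22 = (0.70)(0.75) − (-0.35)(-0.20) = 0.4550
  C_23 = −[(0.70)(-0.10) − (-0.05)(-0.20)] = 0.0800
  C_31 = (-0.05)(0.00) − (-0.35)(0.60) = 0.2100
  C_32 = −[(0.70)(0.00) − (-0.35)(-0.05)] = 0.0175
  C_33 = (0.70)(0.60) − (-0.05)(-0.05) = 0.4175
det(I−A) = Σ_j (I−A)_1j·C_1j = (0.70)(0.4500) + (-0.05)(0.0375) + (-0.35)(0.1250) = 0.269375
adj(I−A) = Cᵀ =
  [ 0.4500   0.0725   0.2100]
  [ 0.0375   0.4550   0.0175]
  [ 0.1250   0.0800   0.4175]
(I − A)⁻¹ = adj(I−A) / det(I−A) ≈
  [   1.6705     0.2691     0.7796]
  [   0.1392     1.6891     0.0650]
  [   0.4640     0.2970     1.5499]
Δx = (I − A)⁻¹ Δd with Δd having +10 in the Sector 1 component and 0 elsewhere.
So Δx_1 = L_11 · (+10), where L_11 = adj(I−A)_11 / det(I−A) = 0.4500 / 0.269375.
Δx_1 = 0.4500 × (+10) / 0.269375 = 4.50 / 0.269375 ≈ 16.71.

Δx_1 = 16.71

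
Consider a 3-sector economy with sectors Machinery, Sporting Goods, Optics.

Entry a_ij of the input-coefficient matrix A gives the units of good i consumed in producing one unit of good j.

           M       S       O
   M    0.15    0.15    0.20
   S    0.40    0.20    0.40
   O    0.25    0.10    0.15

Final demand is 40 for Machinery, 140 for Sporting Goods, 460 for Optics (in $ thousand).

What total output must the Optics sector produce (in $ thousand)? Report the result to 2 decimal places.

I − A =
  [   0.85    -0.15    -0.20]
  [  -0.40     0.80    -0.40]
  [  -0.25    -0.10     0.85]
Cofactors of I−A, C_ij = (−1)^(i+j)·(minor ij) (rows/columns in the sector order above):
  C_11 = (0.80)(0.85) − (-0.40)(-0.10) = 0.6400
  C_12 = −[(-0.40)(0.85) − (-0.40)(-0.25)] = 0.4400
  C_13 = (-0.40)(-0.10) − (0.80)(-0.25) = 0.2400
  C_21 = −[(-0.15)(0.85) − (-0.20)(-0.10)] = 0.1475
  C_22 = (0.85)(0.85) − (-0.20)(-0.25) = 0.6725
  C_23 = −[(0.85)(-0.10) − (-0.15)(-0.25)] = 0.1225
  C_31 = (-0.15)(-0.40) − (-0.20)(0.80) = 0.2200
  C_32 = −[(0.85)(-0.40) − (-0.20)(-0.40)] = 0.4200
  C_33 = (0.85)(0.80) − (-0.15)(-0.40) = 0.6200
det(I−A) = Σ_j (I−A)_1j·C_1j = (0.85)(0.6400) + (-0.15)(0.4400) + (-0.20)(0.2400) = 0.4300
adj(I−A) = Cᵀ =
  [ 0.6400   0.1475   0.2200]
  [ 0.4400   0.6725   0.4200]
  [ 0.2400   0.1225   0.6200]
(I − A)⁻¹ = adj(I−A) / det(I−A) ≈
  [   1.4884     0.3430     0.5116]
  [   1.0233     1.5640     0.9767]
  [   0.5581     0.2849     1.4419]
x = (I − A)⁻¹ d = adj(I−A)·d / det(I−A), with det(I−A) = 0.4300:
  x_M = (0.6400·40 + 0.1475·140 + 0.2200·460) / 0.4300 = 147.45 / 0.4300 ≈ 342.91
  x_S = (0.4400·40 + 0.6725·140 + 0.4200·460) / 0.4300 = 304.95 / 0.4300 ≈ 709.19
  x_O = (0.2400·40 + 0.1225·140 + 0.6200·460) / 0.4300 = 311.95 / 0.4300 ≈ 725.47

x_O = 725.47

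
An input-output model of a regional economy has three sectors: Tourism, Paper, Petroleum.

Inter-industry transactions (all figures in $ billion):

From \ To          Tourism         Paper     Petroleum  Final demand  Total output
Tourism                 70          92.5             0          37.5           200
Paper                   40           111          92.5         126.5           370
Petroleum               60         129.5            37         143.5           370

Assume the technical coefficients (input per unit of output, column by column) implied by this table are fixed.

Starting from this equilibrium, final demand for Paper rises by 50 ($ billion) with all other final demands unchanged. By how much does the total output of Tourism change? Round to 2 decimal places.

Technical coefficients a_ij = z_ij / X_j:
  a_11 = 70/200 = 0.35, a_21 = 40/200 = 0.20, a_31 = 60/200 = 0.30
  a_12 = 92.5/370 = 0.25, a_22 = 111/370 = 0.30, a_32 = 129.5/370 = 0.35
  a_13 = 0/370 = 0.00, a_23 = 92.5/370 = 0.25, a_33 = 37/370 = 0.10
I − A =
  [   0.65    -0.25     0.00]
  [  -0.20     0.70    -0.25]
  [  -0.30    -0.35     0.90]
Cofactors of I−A, C_ij = (−1)^(i+j)·(minor ij) (rows/columns in the sector order above):
  C_11 = (0.70)(0.90) − (-0.25)(-0.35) = 0.5425
  C_12 = −[(-0.20)(0.90) − (-0.25)(-0.30)] = 0.2550
  C_13 = (-0.20)(-0.35) − (0.70)(-0.30) = 0.2800
  C_21 = −[(-0.25)(0.90) − (0.00)(-0.35)] = 0.2250
  C_22 = (0.65)(0.90) − (0.00)(-0.30) = 0.5850
  C_23 = −[(0.65)(-0.35) − (-0.25)(-0.30)] = 0.3025
  C_31 = (-0.25)(-0.25) − (0.00)(0.70) = 0.0625
  C_32 = −[(0.65)(-0.25) − (0.00)(-0.20)] = 0.1625
  C_33 = (0.65)(0.70) − (-0.25)(-0.20) = 0.4050
det(I−A) = Σ_j (I−A)_1j·C_1j = (0.65)(0.5425) + (-0.25)(0.2550) + (0.00)(0.2800) = 0.288875
adj(I−A) = Cᵀ =
  [ 0.5425   0.2250   0.0625]
  [ 0.2550   0.5850   0.1625]
  [ 0.2800   0.3025   0.4050]
(I − A)⁻¹ = adj(I−A) / det(I−A) ≈
  [   1.8780     0.7789     0.2164]
  [   0.8827     2.0251     0.5625]
  [   0.9693     1.0472     1.4020]
Δx = (I − A)⁻¹ Δd with Δd having +50 in the Paper component and 0 elsewhere.
So Δx_1 = L_12 · (+50), where L_12 = adj(I−A)_12 / det(I−A) = 0.2250 / 0.288875.
Δx_1 = 0.2250 × (+50) / 0.288875 = 11.25 / 0.288875 ≈ 38.94.

Δx_1 = 38.94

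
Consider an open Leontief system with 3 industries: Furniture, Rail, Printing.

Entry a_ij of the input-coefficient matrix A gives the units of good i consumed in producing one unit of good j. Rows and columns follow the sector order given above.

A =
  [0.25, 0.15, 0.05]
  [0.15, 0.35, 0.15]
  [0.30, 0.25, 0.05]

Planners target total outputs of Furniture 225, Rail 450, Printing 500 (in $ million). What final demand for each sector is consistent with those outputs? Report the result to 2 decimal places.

d_F = 76.25, d_R = 183.75, d_P = 295.00

I − A =
  [   0.75    -0.15    -0.05]
  [  -0.15     0.65    -0.15]
  [  -0.30    -0.25     0.95]
d = (I − A) x:
  d_F = (+0.75)·225 + (-0.15)·450 + (-0.05)·500 = 76.25
  d_R = (-0.15)·225 + (+0.65)·450 + (-0.15)·500 = 183.75
  d_P = (-0.30)·225 + (-0.25)·450 + (+0.95)·500 = 295.00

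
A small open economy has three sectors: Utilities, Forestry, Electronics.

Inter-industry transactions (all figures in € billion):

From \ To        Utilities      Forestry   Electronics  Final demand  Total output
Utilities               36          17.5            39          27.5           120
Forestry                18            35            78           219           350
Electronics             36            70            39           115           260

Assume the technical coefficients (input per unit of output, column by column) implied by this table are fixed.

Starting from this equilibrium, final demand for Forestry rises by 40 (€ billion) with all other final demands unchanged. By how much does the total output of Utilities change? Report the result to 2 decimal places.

Technical coefficients a_ij = z_ij / X_j:
  a_UU = 36/120 = 0.30, a_FU = 18/120 = 0.15, a_EU = 36/120 = 0.30
  a_UF = 17.5/350 = 0.05, a_FF = 35/350 = 0.10, a_EF = 70/350 = 0.20
  a_UE = 39/260 = 0.15, a_FE = 78/260 = 0.30, a_EE = 39/260 = 0.15
I − A =
  [   0.70    -0.05    -0.15]
  [  -0.15     0.90    -0.30]
  [  -0.30    -0.20     0.85]
Cofactors of I−A, C_ij = (−1)^(i+j)·(minor ij) (rows/columns in the sector order above):
  C_11 = (0.90)(0.85) − (-0.30)(-0.20) = 0.7050
  C_12 = −[(-0.15)(0.85) − (-0.30)(-0.30)] = 0.2175
  C_13 = (-0.15)(-0.20) − (0.90)(-0.30) = 0.3000
  C_21 = −[(-0.05)(0.85) − (-0.15)(-0.20)] = 0.0725
  C_22 = (0.70)(0.85) − (-0.15)(-0.30) = 0.5500
  C_23 = −[(0.70)(-0.20) − (-0.05)(-0.30)] = 0.1550
  C_31 = (-0.05)(-0.30) − (-0.15)(0.90) = 0.1500
  C_32 = −[(0.70)(-0.30) − (-0.15)(-0.15)] = 0.2325
  C_33 = (0.70)(0.90) − (-0.05)(-0.15) = 0.6225
det(I−A) = Σ_j (I−A)_1j·C_1j = (0.70)(0.7050) + (-0.05)(0.2175) + (-0.15)(0.3000) = 0.437625
adj(I−A) = Cᵀ =
  [ 0.7050   0.0725   0.1500]
  [ 0.2175   0.5500   0.2325]
  [ 0.3000   0.1550   0.6225]
(I − A)⁻¹ = adj(I−A) / det(I−A) ≈
  [   1.6110     0.1657     0.3428]
  [   0.4970     1.2568     0.5313]
  [   0.6855     0.3542     1.4225]
Δx = (I − A)⁻¹ Δd with Δd having +40 in the Forestry component and 0 elsewhere.
So Δx_U = L_UF · (+40), where L_UF = adj(I−A)_UF / det(I−A) = 0.0725 / 0.437625.
Δx_U = 0.0725 × (+40) / 0.437625 = 2.90 / 0.437625 ≈ 6.63.

Δx_U = 6.63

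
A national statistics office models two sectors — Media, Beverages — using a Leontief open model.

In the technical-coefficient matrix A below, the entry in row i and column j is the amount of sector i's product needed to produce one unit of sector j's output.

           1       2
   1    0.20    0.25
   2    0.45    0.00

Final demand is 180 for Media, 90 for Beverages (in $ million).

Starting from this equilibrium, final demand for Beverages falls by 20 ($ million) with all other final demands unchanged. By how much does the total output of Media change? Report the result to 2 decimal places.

Δx_1 = -7.27

I − A =
  [   0.80    -0.25]
  [  -0.45     1.00]
det(I−A) = (0.80)(1.00) − (-0.25)(-0.45) = 0.6875
adj(I−A) = [[1.00, 0.25], [0.45, 0.80]]
(I − A)⁻¹ = adj(I−A) / det(I−A) ≈
  [   1.4545     0.3636]
  [   0.6545     1.1636]
Δx = (I − A)⁻¹ Δd with Δd having -20 in the Beverages component and 0 elsewhere.
So Δx_1 = L_12 · (-20), where L_12 = adj(I−A)_12 / det(I−A) = 0.25 / 0.6875.
Δx_1 = 0.25 × (-20) / 0.6875 = -5.00 / 0.6875 ≈ -7.27.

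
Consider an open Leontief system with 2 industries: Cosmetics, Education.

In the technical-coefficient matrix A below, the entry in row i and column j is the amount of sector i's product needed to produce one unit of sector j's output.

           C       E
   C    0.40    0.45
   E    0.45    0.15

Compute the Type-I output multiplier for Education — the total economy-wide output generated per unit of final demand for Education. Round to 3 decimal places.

m_E = 3.415

I − A =
  [   0.60    -0.45]
  [  -0.45     0.85]
det(I−A) = (0.60)(0.85) − (-0.45)(-0.45) = 0.3075
adj(I−A) = [[0.85, 0.45], [0.45, 0.60]]
(I − A)⁻¹ = adj(I−A) / det(I−A) ≈
  [   2.7642     1.4634]
  [   1.4634     1.9512]
The output multiplier for sector j is the column-j sum of the Leontief inverse (I − A)⁻¹ = adj(I−A) / det(I−A).
Column E of adj(I−A): (0.45, 0.60); det(I−A) = 0.3075.
m_E = (0.45 + 0.60) / 0.3075 = 1.05 / 0.3075 ≈ 3.415.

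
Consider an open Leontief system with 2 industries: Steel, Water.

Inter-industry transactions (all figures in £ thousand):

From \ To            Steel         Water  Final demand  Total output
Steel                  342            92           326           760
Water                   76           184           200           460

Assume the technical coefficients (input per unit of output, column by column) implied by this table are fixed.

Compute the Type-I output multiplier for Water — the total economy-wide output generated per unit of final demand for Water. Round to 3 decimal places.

m_W = 2.419

Technical coefficients a_ij = z_ij / X_j:
  a_SS = 342/760 = 0.45, a_WS = 76/760 = 0.10
  a_SW = 92/460 = 0.20, a_WW = 184/460 = 0.40
I − A =
  [   0.55    -0.20]
  [  -0.10     0.60]
det(I−A) = (0.55)(0.60) − (-0.20)(-0.10) = 0.3100
adj(I−A) = [[0.60, 0.20], [0.10, 0.55]]
(I − A)⁻¹ = adj(I−A) / det(I−A) ≈
  [   1.9355     0.6452]
  [   0.3226     1.7742]
The output multiplier for sector j is the column-j sum of the Leontief inverse (I − A)⁻¹ = adj(I−A) / det(I−A).
Column W of adj(I−A): (0.20, 0.55); det(I−A) = 0.3100.
m_W = (0.20 + 0.55) / 0.3100 = 0.75 / 0.3100 ≈ 2.419.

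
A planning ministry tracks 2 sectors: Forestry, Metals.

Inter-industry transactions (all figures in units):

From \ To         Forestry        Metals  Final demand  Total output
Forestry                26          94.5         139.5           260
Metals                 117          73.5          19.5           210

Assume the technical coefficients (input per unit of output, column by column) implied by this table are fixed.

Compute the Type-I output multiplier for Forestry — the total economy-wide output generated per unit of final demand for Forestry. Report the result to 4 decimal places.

Technical coefficients a_ij = z_ij / X_j:
  a_FF = 26/260 = 0.10, a_MF = 117/260 = 0.45
  a_FM = 94.5/210 = 0.45, a_MM = 73.5/210 = 0.35
I − A =
  [   0.90    -0.45]
  [  -0.45     0.65]
det(I−A) = (0.90)(0.65) − (-0.45)(-0.45) = 0.3825
adj(I−A) = [[0.65, 0.45], [0.45, 0.90]]
(I − A)⁻¹ = adj(I−A) / det(I−A) ≈
  [   1.69935     1.17647]
  [   1.17647     2.35294]
The output multiplier for sector j is the column-j sum of the Leontief inverse (I − A)⁻¹ = adj(I−A) / det(I−A).
Column F of adj(I−A): (0.65, 0.45); det(I−A) = 0.3825.
m_F = (0.65 + 0.45) / 0.3825 = 1.10 / 0.3825 ≈ 2.8758.

m_F = 2.8758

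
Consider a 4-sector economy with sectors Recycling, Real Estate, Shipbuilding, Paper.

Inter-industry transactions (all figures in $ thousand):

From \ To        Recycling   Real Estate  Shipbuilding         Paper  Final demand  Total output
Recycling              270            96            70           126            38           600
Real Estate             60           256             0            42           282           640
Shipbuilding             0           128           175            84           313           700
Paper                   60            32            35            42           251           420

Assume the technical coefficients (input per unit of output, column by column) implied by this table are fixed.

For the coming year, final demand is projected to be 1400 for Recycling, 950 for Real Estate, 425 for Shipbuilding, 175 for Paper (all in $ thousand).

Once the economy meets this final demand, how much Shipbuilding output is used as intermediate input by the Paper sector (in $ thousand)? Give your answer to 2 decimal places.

z_34 = 168.00

Technical coefficients a_ij = z_ij / X_j:
  a_11 = 270/600 = 0.45, a_21 = 60/600 = 0.10, a_31 = 0/600 = 0.00, a_41 = 60/600 = 0.10
  a_12 = 96/640 = 0.15, a_22 = 256/640 = 0.40, a_32 = 128/640 = 0.20, a_42 = 32/640 = 0.05
  a_13 = 70/700 = 0.10, a_23 = 0/700 = 0.00, a_33 = 175/700 = 0.25, a_43 = 35/700 = 0.05
  a_14 = 126/420 = 0.30, a_24 = 42/420 = 0.10, a_34 = 84/420 = 0.20, a_44 = 42/420 = 0.10
I − A =
  [   0.55    -0.15    -0.10    -0.30]
  [  -0.10     0.60     0.00    -0.10]
  [   0.00    -0.20     0.75    -0.20]
  [  -0.10    -0.05    -0.05     0.90]
Compute the cofactors C_ij = (−1)^(i+j)·(3×3 minor ij) of I−A; the adjugate is their transpose:
adj(I−A) = Cᵀ =
  [ 0.394250   0.133000   0.063250   0.160250]
  [ 0.074000   0.341250   0.014250   0.065750]
  [ 0.033000   0.101500   0.259750   0.080000]
  [ 0.049750   0.039375   0.022250   0.234250]
det(I−A) = Σ_j (I−A)_1j·C_1j = (0.55)(0.394250) + (-0.15)(0.074000) + (-0.10)(0.033000) + (-0.30)(0.049750) = 0.1875125
(I − A)⁻¹ = adj(I−A) / det(I−A) ≈
  [   2.1025     0.7093     0.3373     0.8546]
  [   0.3946     1.8199     0.0760     0.3506]
  [   0.1760     0.5413     1.3852     0.4266]
  [   0.2653     0.2100     0.1187     1.2493]
First solve x = (I − A)⁻¹ d = adj(I−A)·d / det(I−A); in particular x_4 = (0.049750·1400 + 0.039375·950 + 0.022250·425 + 0.234250·175) / 0.1875125 = 157.50625 / 0.1875125 ≈ 839.9773.
Intermediate flow from 3 to 4: z_34 = a_34 · x_4 = 0.20 × 157.50625 / 0.1875125 = 31.50125 / 0.1875125 ≈ 168.00.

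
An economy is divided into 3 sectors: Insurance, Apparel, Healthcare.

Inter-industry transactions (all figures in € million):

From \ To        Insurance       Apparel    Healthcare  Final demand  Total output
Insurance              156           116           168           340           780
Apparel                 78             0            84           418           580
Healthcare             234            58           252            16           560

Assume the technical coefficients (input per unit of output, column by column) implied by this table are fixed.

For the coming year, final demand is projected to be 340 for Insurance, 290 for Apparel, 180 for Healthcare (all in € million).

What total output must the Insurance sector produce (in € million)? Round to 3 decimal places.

Technical coefficients a_ij = z_ij / X_j:
  a_11 = 156/780 = 0.20, a_21 = 78/780 = 0.10, a_31 = 234/780 = 0.30
  a_12 = 116/580 = 0.20, a_22 = 0/580 = 0.00, a_32 = 58/580 = 0.10
  a_13 = 168/560 = 0.30, a_23 = 84/560 = 0.15, a_33 = 252/560 = 0.45
I − A =
  [   0.80    -0.20    -0.30]
  [  -0.10     1.00    -0.15]
  [  -0.30    -0.10     0.55]
Cofactors of I−A, C_ij = (−1)^(i+j)·(minor ij) (rows/columns in the sector order above):
  C_11 = (1.00)(0.55) − (-0.15)(-0.10) = 0.5350
  C_12 = −[(-0.10)(0.55) − (-0.15)(-0.30)] = 0.1000
  C_13 = (-0.10)(-0.10) − (1.00)(-0.30) = 0.3100
  C_21 = −[(-0.20)(0.55) − (-0.30)(-0.10)] = 0.1400
  C_22 = (0.80)(0.55) − (-0.30)(-0.30) = 0.3500
  C_23 = −[(0.80)(-0.10) − (-0.20)(-0.30)] = 0.1400
  C_31 = (-0.20)(-0.15) − (-0.30)(1.00) = 0.3300
  C_32 = −[(0.80)(-0.15) − (-0.30)(-0.10)] = 0.1500
  C_33 = (0.80)(1.00) − (-0.20)(-0.10) = 0.7800
det(I−A) = Σ_j (I−A)_1j·C_1j = (0.80)(0.5350) + (-0.20)(0.1000) + (-0.30)(0.3100) = 0.3150
adj(I−A) = Cᵀ =
  [ 0.5350   0.1400   0.3300]
  [ 0.1000   0.3500   0.1500]
  [ 0.3100   0.1400   0.7800]
(I − A)⁻¹ = adj(I−A) / det(I−A) ≈
  [   1.6984     0.4444     1.0476]
  [   0.3175     1.1111     0.4762]
  [   0.9841     0.4444     2.4762]
x = (I − A)⁻¹ d = adj(I−A)·d / det(I−A), with det(I−A) = 0.3150:
  x_1 = (0.5350·340 + 0.1400·290 + 0.3300·180) / 0.3150 = 281.90 / 0.3150 ≈ 894.921
  x_2 = (0.1000·340 + 0.3500·290 + 0.1500·180) / 0.3150 = 162.50 / 0.3150 ≈ 515.873
  x_3 = (0.3100·340 + 0.1400·290 + 0.7800·180) / 0.3150 = 286.40 / 0.3150 ≈ 909.206

x_1 = 894.921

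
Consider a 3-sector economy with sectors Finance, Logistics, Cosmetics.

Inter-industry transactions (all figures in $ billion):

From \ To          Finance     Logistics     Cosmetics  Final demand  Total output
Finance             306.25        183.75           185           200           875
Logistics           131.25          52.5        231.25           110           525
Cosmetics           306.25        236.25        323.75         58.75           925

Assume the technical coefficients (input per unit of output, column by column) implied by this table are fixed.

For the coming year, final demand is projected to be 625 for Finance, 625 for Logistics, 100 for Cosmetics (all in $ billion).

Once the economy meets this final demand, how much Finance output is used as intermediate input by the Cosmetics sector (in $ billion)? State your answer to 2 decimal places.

Technical coefficients a_ij = z_ij / X_j:
  a_FF = 306.25/875 = 0.35, a_LF = 131.25/875 = 0.15, a_CF = 306.25/875 = 0.35
  a_FL = 183.75/525 = 0.35, a_LL = 52.5/525 = 0.10, a_CL = 236.25/525 = 0.45
  a_FC = 185/925 = 0.20, a_LC = 231.25/925 = 0.25, a_CC = 323.75/925 = 0.35
I − A =
  [   0.65    -0.35    -0.20]
  [  -0.15     0.90    -0.25]
  [  -0.35    -0.45     0.65]
Cofactors of I−A, C_ij = (−1)^(i+j)·(minor ij) (rows/columns in the sector order above):
  C_11 = (0.90)(0.65) − (-0.25)(-0.45) = 0.4725
  C_12 = −[(-0.15)(0.65) − (-0.25)(-0.35)] = 0.1850
  C_13 = (-0.15)(-0.45) − (0.90)(-0.35) = 0.3825
  C_21 = −[(-0.35)(0.65) − (-0.20)(-0.45)] = 0.3175
  C_22 = (0.65)(0.65) − (-0.20)(-0.35) = 0.3525
  C_23 = −[(0.65)(-0.45) − (-0.35)(-0.35)] = 0.4150
  C_31 = (-0.35)(-0.25) − (-0.20)(0.90) = 0.2675
  C_32 = −[(0.65)(-0.25) − (-0.20)(-0.15)] = 0.1925
  C_33 = (0.65)(0.90) − (-0.35)(-0.15) = 0.5325
det(I−A) = Σ_j (I−A)_1j·C_1j = (0.65)(0.4725) + (-0.35)(0.1850) + (-0.20)(0.3825) = 0.165875
adj(I−A) = Cᵀ =
  [ 0.4725   0.3175   0.2675]
  [ 0.1850   0.3525   0.1925]
  [ 0.3825   0.4150   0.5325]
(I − A)⁻¹ = adj(I−A) / det(I−A) ≈
  [   2.8485     1.9141     1.6127]
  [   1.1153     2.1251     1.1605]
  [   2.3060     2.5019     3.2102]
First solve x = (I − A)⁻¹ d = adj(I−A)·d / det(I−A); in particular x_C = (0.3825·625 + 0.4150·625 + 0.5325·100) / 0.165875 = 551.6875 / 0.165875 ≈ 3325.9231.
Intermediate flow from F to C: z_FC = a_FC · x_C = 0.20 × 551.6875 / 0.165875 = 110.3375 / 0.165875 ≈ 665.18.

z_FC = 665.18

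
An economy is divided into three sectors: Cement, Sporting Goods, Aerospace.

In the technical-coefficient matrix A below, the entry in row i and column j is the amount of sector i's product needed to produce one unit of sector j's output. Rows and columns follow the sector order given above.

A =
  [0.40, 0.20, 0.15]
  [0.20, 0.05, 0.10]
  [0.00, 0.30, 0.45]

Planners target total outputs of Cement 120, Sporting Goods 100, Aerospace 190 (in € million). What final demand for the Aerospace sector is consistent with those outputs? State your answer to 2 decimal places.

d_A = 74.50

I − A =
  [   0.60    -0.20    -0.15]
  [  -0.20     0.95    -0.10]
  [   0.00    -0.30     0.55]
d = (I − A) x:
  d_C = (+0.60)·120 + (-0.20)·100 + (-0.15)·190 = 23.50
  d_S = (-0.20)·120 + (+0.95)·100 + (-0.10)·190 = 52.00
  d_A = (+0.00)·120 + (-0.30)·100 + (+0.55)·190 = 74.50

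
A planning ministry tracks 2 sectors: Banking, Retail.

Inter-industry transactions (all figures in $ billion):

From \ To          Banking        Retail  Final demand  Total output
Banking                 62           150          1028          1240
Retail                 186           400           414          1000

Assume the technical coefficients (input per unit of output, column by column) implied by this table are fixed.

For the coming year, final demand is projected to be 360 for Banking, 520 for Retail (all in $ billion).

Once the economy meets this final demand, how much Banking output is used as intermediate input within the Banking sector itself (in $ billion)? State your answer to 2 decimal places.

Technical coefficients a_ij = z_ij / X_j:
  a_BB = 62/1240 = 0.05, a_RB = 186/1240 = 0.15
  a_BR = 150/1000 = 0.15, a_RR = 400/1000 = 0.40
I − A =
  [   0.95    -0.15]
  [  -0.15     0.60]
det(I−A) = (0.95)(0.60) − (-0.15)(-0.15) = 0.5475
adj(I−A) = [[0.60, 0.15], [0.15, 0.95]]
(I − A)⁻¹ = adj(I−A) / det(I−A) ≈
  [   1.0959     0.2740]
  [   0.2740     1.7352]
First solve x = (I − A)⁻¹ d = adj(I−A)·d / det(I−A); in particular x_B = (0.60·360 + 0.15·520) / 0.5475 = 294.00 / 0.5475 ≈ 536.9863.
Intermediate flow from B to B: z_BB = a_BB · x_B = 0.05 × 294.00 / 0.5475 = 14.70 / 0.5475 ≈ 26.85.

z_BB = 26.85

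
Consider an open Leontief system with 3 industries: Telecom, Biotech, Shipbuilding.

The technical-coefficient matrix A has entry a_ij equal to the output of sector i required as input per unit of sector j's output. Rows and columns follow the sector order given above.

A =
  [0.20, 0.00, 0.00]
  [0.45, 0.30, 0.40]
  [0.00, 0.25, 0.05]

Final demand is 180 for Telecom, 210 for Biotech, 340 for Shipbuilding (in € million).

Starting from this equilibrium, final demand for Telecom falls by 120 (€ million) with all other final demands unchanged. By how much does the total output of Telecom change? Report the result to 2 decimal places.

I − A =
  [   0.80     0.00     0.00]
  [  -0.45     0.70    -0.40]
  [   0.00    -0.25     0.95]
Cofactors of I−A, C_ij = (−1)^(i+j)·(minor ij) (rows/columns in the sector order above):
  C_11 = (0.70)(0.95) − (-0.40)(-0.25) = 0.5650
  C_12 = −[(-0.45)(0.95) − (-0.40)(0.00)] = 0.4275
  C_13 = (-0.45)(-0.25) − (0.70)(0.00) = 0.1125
  C_21 = −[(0.00)(0.95) − (0.00)(-0.25)] = 0.0000
  C_22 = (0.80)(0.95) − (0.00)(0.00) = 0.7600
  C_23 = −[(0.80)(-0.25) − (0.00)(0.00)] = 0.2000
  C_31 = (0.00)(-0.40) − (0.00)(0.70) = 0.0000
  C_32 = −[(0.80)(-0.40) − (0.00)(-0.45)] = 0.3200
  C_33 = (0.80)(0.70) − (0.00)(-0.45) = 0.5600
det(I−A) = Σ_j (I−A)_1j·C_1j = (0.80)(0.5650) + (0.00)(0.4275) + (0.00)(0.1125) = 0.4520
adj(I−A) = Cᵀ =
  [ 0.5650   0.0000   0.0000]
  [ 0.4275   0.7600   0.3200]
  [ 0.1125   0.2000   0.5600]
(I − A)⁻¹ = adj(I−A) / det(I−A) ≈
  [   1.2500     0.0000     0.0000]
  [   0.9458     1.6814     0.7080]
  [   0.2489     0.4425     1.2389]
Δx = (I − A)⁻¹ Δd with Δd having -120 in the Telecom component and 0 elsewhere.
So Δx_1 = L_11 · (-120), where L_11 = adj(I−A)_11 / det(I−A) = 0.5650 / 0.4520.
Δx_1 = 0.5650 × (-120) / 0.4520 = -67.80 / 0.4520 = -150.00.

Δx_1 = -150.00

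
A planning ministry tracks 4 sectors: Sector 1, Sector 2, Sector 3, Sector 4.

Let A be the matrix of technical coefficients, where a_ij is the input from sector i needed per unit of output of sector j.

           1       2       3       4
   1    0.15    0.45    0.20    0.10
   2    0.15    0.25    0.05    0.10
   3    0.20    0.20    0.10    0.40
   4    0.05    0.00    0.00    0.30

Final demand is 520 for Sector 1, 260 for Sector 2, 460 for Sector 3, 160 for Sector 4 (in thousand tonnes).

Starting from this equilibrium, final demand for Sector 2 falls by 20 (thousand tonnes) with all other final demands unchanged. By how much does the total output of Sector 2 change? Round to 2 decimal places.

Δx_2 = -31.60

I − A =
  [   0.85    -0.45    -0.20    -0.10]
  [  -0.15     0.75    -0.05    -0.10]
  [  -0.20    -0.20     0.90    -0.40]
  [  -0.05     0.00     0.00     0.70]
Compute the cofactors C_ij = (−1)^(i+j)·(3×3 minor ij) of I−A; the adjugate is their transpose:
adj(I−A) = Cᵀ =
  [ 0.465500   0.311500   0.120750   0.180000]
  [ 0.107000   0.499000   0.051500   0.116000]
  [ 0.142000   0.190000   0.393000   0.272000]
  [ 0.033250   0.022250   0.008625   0.464000]
det(I−A) = Σ_j (I−A)_1j·C_1j = (0.85)(0.465500) + (-0.45)(0.107000) + (-0.20)(0.142000) + (-0.10)(0.033250) = 0.3158
(I − A)⁻¹ = adj(I−A) / det(I−A) ≈
  [   1.4740     0.9864     0.3824     0.5700]
  [   0.3388     1.5801     0.1631     0.3673]
  [   0.4497     0.6016     1.2445     0.8613]
  [   0.1053     0.0705     0.0273     1.4693]
Δx = (I − A)⁻¹ Δd with Δd having -20 in the Sector 2 component and 0 elsewhere.
So Δx_2 = L_22 · (-20), where L_22 = adj(I−A)_22 / det(I−A) = 0.499000 / 0.3158.
Δx_2 = 0.499000 × (-20) / 0.3158 = -9.98 / 0.3158 ≈ -31.60.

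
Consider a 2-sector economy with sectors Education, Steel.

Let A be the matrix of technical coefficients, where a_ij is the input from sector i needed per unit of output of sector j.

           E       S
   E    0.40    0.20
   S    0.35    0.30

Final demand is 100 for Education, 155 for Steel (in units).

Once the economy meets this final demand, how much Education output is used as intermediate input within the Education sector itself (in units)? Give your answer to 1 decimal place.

z_EE = 115.4

I − A =
  [   0.60    -0.20]
  [  -0.35     0.70]
det(I−A) = (0.60)(0.70) − (-0.20)(-0.35) = 0.3500
adj(I−A) = [[0.70, 0.20], [0.35, 0.60]]
(I − A)⁻¹ = adj(I−A) / det(I−A) ≈
  [   2.0000     0.5714]
  [   1.0000     1.7143]
First solve x = (I − A)⁻¹ d = adj(I−A)·d / det(I−A); in particular x_E = (0.70·100 + 0.20·155) / 0.3500 = 101.00 / 0.3500 ≈ 288.571.
Intermediate flow from E to E: z_EE = a_EE · x_E = 0.40 × 101.00 / 0.3500 = 40.40 / 0.3500 ≈ 115.4.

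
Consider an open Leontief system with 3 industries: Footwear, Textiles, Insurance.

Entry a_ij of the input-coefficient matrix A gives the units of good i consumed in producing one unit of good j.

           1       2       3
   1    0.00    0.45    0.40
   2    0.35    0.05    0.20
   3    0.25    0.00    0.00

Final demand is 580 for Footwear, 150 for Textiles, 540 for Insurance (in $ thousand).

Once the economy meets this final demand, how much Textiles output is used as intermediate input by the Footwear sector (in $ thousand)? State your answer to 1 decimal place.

I − A =
  [   1.00    -0.45    -0.40]
  [  -0.35     0.95    -0.20]
  [  -0.25     0.00     1.00]
Cofactors of I−A, C_ij = (−1)^(i+j)·(minor ij) (rows/columns in the sector order above):
  C_11 = (0.95)(1.00) − (-0.20)(0.00) = 0.9500
  C_12 = −[(-0.35)(1.00) − (-0.20)(-0.25)] = 0.4000
  C_13 = (-0.35)(0.00) − (0.95)(-0.25) = 0.2375
  C_21 = −[(-0.45)(1.00) − (-0.40)(0.00)] = 0.4500
  C_22 = (1.00)(1.00) − (-0.40)(-0.25) = 0.9000
  C_23 = −[(1.00)(0.00) − (-0.45)(-0.25)] = 0.1125
  C_31 = (-0.45)(-0.20) − (-0.40)(0.95) = 0.4700
  C_32 = −[(1.00)(-0.20) − (-0.40)(-0.35)] = 0.3400
  C_33 = (1.00)(0.95) − (-0.45)(-0.35) = 0.7925
det(I−A) = Σ_j (I−A)_1j·C_1j = (1.00)(0.9500) + (-0.45)(0.4000) + (-0.40)(0.2375) = 0.6750
adj(I−A) = Cᵀ =
  [ 0.9500   0.4500   0.4700]
  [ 0.4000   0.9000   0.3400]
  [ 0.2375   0.1125   0.7925]
(I − A)⁻¹ = adj(I−A) / det(I−A) ≈
  [   1.4074     0.6667     0.6963]
  [   0.5926     1.3333     0.5037]
  [   0.3519     0.1667     1.1741]
First solve x = (I − A)⁻¹ d = adj(I−A)·d / det(I−A); in particular x_1 = (0.9500·580 + 0.4500·150 + 0.4700·540) / 0.6750 = 872.30 / 0.6750 ≈ 1292.296.
Intermediate flow from 2 to 1: z_21 = a_21 · x_1 = 0.35 × 872.30 / 0.6750 = 305.305 / 0.6750 ≈ 452.3.

z_21 = 452.3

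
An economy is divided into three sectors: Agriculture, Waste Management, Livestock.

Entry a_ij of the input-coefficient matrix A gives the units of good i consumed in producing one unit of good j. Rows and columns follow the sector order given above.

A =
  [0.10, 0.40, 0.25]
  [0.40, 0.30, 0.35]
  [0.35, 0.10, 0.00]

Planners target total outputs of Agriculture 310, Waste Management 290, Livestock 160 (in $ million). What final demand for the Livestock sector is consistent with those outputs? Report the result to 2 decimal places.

d_3 = 22.50

I − A =
  [   0.90    -0.40    -0.25]
  [  -0.40     0.70    -0.35]
  [  -0.35    -0.10     1.00]
d = (I − A) x:
  d_1 = (+0.90)·310 + (-0.40)·290 + (-0.25)·160 = 123.00
  d_2 = (-0.40)·310 + (+0.70)·290 + (-0.35)·160 = 23.00
  d_3 = (-0.35)·310 + (-0.10)·290 + (+1.00)·160 = 22.50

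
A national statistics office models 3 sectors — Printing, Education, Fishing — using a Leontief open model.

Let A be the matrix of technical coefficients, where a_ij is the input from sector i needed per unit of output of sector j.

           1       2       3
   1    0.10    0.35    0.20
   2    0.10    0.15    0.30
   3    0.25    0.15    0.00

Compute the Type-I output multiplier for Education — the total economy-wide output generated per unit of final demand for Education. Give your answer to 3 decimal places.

m_2 = 2.351

I − A =
  [   0.90    -0.35    -0.20]
  [  -0.10     0.85    -0.30]
  [  -0.25    -0.15     1.00]
Cofactors of I−A, C_ij = (−1)^(i+j)·(minor ij) (rows/columns in the sector order above):
  C_11 = (0.85)(1.00) − (-0.30)(-0.15) = 0.8050
  C_12 = −[(-0.10)(1.00) − (-0.30)(-0.25)] = 0.1750
  C_13 = (-0.10)(-0.15) − (0.85)(-0.25) = 0.2275
  C_21 = −[(-0.35)(1.00) − (-0.20)(-0.15)] = 0.3800
  C_22 = (0.90)(1.00) − (-0.20)(-0.25) = 0.8500
  C_23 = −[(0.90)(-0.15) − (-0.35)(-0.25)] = 0.2225
  C_31 = (-0.35)(-0.30) − (-0.20)(0.85) = 0.2750
  C_32 = −[(0.90)(-0.30) − (-0.20)(-0.10)] = 0.2900
  C_33 = (0.90)(0.85) − (-0.35)(-0.10) = 0.7300
det(I−A) = Σ_j (I−A)_1j·C_1j = (0.90)(0.8050) + (-0.35)(0.1750) + (-0.20)(0.2275) = 0.61775
adj(I−A) = Cᵀ =
  [ 0.8050   0.3800   0.2750]
  [ 0.1750   0.8500   0.2900]
  [ 0.2275   0.2225   0.7300]
(I − A)⁻¹ = adj(I−A) / det(I−A) ≈
  [   1.3031     0.6151     0.4452]
  [   0.2833     1.3760     0.4694]
  [   0.3683     0.3602     1.1817]
The output multiplier for sector j is the column-j sum of the Leontief inverse (I − A)⁻¹ = adj(I−A) / det(I−A).
Column 2 of adj(I−A): (0.3800, 0.8500, 0.2225); det(I−A) = 0.61775.
m_2 = (0.3800 + 0.8500 + 0.2225) / 0.61775 = 1.4525 / 0.61775 ≈ 2.351.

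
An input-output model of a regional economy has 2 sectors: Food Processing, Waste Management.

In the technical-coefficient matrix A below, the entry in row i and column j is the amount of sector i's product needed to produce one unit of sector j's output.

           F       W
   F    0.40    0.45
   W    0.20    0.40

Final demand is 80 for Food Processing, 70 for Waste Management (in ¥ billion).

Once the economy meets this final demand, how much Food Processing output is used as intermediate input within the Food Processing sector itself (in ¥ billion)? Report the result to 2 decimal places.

z_FF = 117.78

I − A =
  [   0.60    -0.45]
  [  -0.20     0.60]
det(I−A) = (0.60)(0.60) − (-0.45)(-0.20) = 0.2700
adj(I−A) = [[0.60, 0.45], [0.20, 0.60]]
(I − A)⁻¹ = adj(I−A) / det(I−A) ≈
  [   2.2222     1.6667]
  [   0.7407     2.2222]
First solve x = (I − A)⁻¹ d = adj(I−A)·d / det(I−A); in particular x_F = (0.60·80 + 0.45·70) / 0.2700 = 79.50 / 0.2700 ≈ 294.4444.
Intermediate flow from F to F: z_FF = a_FF · x_F = 0.40 × 79.50 / 0.2700 = 31.80 / 0.2700 ≈ 117.78.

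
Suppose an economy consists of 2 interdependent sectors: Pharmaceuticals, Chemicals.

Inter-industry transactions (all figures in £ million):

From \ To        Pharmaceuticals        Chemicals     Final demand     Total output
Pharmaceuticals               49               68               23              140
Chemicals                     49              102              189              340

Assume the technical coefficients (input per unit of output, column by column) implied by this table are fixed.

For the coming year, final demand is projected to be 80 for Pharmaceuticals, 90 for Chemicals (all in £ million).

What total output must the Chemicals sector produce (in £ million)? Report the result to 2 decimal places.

Technical coefficients a_ij = z_ij / X_j:
  a_11 = 49/140 = 0.35, a_21 = 49/140 = 0.35
  a_12 = 68/340 = 0.20, a_22 = 102/340 = 0.30
I − A =
  [   0.65    -0.20]
  [  -0.35     0.70]
det(I−A) = (0.65)(0.70) − (-0.20)(-0.35) = 0.3850
adj(I−A) = [[0.70, 0.20], [0.35, 0.65]]
(I − A)⁻¹ = adj(I−A) / det(I−A) ≈
  [   1.8182     0.5195]
  [   0.9091     1.6883]
x = (I − A)⁻¹ d = adj(I−A)·d / det(I−A), with det(I−A) = 0.3850:
  x_1 = (0.70·80 + 0.20·90) / 0.3850 = 74.00 / 0.3850 ≈ 192.21
  x_2 = (0.35·80 + 0.65·90) / 0.3850 = 86.50 / 0.3850 ≈ 224.68

x_2 = 224.68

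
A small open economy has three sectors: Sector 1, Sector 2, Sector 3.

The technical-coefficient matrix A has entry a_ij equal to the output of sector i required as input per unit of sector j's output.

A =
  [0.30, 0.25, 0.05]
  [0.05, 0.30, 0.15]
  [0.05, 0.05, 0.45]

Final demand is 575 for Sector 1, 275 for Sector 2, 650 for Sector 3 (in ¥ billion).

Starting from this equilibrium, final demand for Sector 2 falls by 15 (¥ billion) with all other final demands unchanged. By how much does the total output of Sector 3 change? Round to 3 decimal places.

I − A =
  [   0.70    -0.25    -0.05]
  [  -0.05     0.70    -0.15]
  [  -0.05    -0.05     0.55]
Cofactors of I−A, C_ij = (−1)^(i+j)·(minor ij) (rows/columns in the sector order above):
  C_11 = (0.70)(0.55) − (-0.15)(-0.05) = 0.3775
  C_12 = −[(-0.05)(0.55) − (-0.15)(-0.05)] = 0.0350
  C_13 = (-0.05)(-0.05) − (0.70)(-0.05) = 0.0375
  C_21 = −[(-0.25)(0.55) − (-0.05)(-0.05)] = 0.1400
  C_22 = (0.70)(0.55) − (-0.05)(-0.05) = 0.3825
  C_23 = −[(0.70)(-0.05) − (-0.25)(-0.05)] = 0.0475
  C_31 = (-0.25)(-0.15) − (-0.05)(0.70) = 0.0725
  C_32 = −[(0.70)(-0.15) − (-0.05)(-0.05)] = 0.1075
  C_33 = (0.70)(0.70) − (-0.25)(-0.05) = 0.4775
det(I−A) = Σ_j (I−A)_1j·C_1j = (0.70)(0.3775) + (-0.25)(0.0350) + (-0.05)(0.0375) = 0.253625
adj(I−A) = Cᵀ =
  [ 0.3775   0.1400   0.0725]
  [ 0.0350   0.3825   0.1075]
  [ 0.0375   0.0475   0.4775]
(I − A)⁻¹ = adj(I−A) / det(I−A) ≈
  [   1.4884     0.5520     0.2859]
  [   0.1380     1.5081     0.4239]
  [   0.1479     0.1873     1.8827]
Δx = (I − A)⁻¹ Δd with Δd having -15 in the Sector 2 component and 0 elsewhere.
So Δx_3 = L_32 · (-15), where L_32 = adj(I−A)_32 / det(I−A) = 0.0475 / 0.253625.
Δx_3 = 0.0475 × (-15) / 0.253625 = -0.7125 / 0.253625 ≈ -2.809.

Δx_3 = -2.809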